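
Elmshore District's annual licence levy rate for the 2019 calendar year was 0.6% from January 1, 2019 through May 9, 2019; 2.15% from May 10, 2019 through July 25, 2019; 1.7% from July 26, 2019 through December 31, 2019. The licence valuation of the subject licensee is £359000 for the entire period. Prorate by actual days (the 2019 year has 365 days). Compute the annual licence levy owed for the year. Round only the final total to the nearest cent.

January 1 – May 9, 2019: 129 days at 0.6% → £359000 × 0.6% × 129/365 = £761.2767
May 10 – July 25, 2019: 77 days at 2.15% → £359000 × 2.15% × 77/365 = £1628.2863
July 26 – December 31, 2019: 159 days at 1.7% → £359000 × 1.7% × 159/365 = £2658.5671
Total = £5048.1301

£5048.13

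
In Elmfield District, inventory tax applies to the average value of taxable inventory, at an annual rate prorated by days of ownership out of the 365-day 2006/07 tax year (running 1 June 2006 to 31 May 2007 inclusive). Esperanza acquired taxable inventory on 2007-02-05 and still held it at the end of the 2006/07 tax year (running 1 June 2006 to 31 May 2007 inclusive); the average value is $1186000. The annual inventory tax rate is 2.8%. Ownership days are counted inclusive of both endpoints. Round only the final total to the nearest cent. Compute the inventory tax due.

$10553.78

Days held (2007-02-05 to 2007-05-31): 116 out of 365
Tax = $1186000 × 2.8% × 116/365 = $10553.7753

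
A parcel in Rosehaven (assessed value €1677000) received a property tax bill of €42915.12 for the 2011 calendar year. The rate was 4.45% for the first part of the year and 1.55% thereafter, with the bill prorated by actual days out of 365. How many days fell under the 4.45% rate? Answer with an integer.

127 days

Let d = days at the first rate; then 365 − d days at the second rate.
€1677000 × [4.45%·d + 1.55%·(365−d)] / 365 = €42915.12
Solving gives d = 127, so the new rate took effect on 8 May 2011.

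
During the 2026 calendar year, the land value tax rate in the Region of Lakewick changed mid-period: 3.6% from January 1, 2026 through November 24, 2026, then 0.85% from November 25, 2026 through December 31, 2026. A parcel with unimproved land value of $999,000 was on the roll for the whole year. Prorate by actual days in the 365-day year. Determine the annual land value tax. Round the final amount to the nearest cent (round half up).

$33,179.12

January 1 – November 24, 2026: 328 days at 3.6% → $999,000 × 3.6% × 328/365 = $32,318.3342
November 25 – December 31, 2026: 37 days at 0.85% → $999,000 × 0.85% × 37/365 = $860.7822
Total = $33,179.1164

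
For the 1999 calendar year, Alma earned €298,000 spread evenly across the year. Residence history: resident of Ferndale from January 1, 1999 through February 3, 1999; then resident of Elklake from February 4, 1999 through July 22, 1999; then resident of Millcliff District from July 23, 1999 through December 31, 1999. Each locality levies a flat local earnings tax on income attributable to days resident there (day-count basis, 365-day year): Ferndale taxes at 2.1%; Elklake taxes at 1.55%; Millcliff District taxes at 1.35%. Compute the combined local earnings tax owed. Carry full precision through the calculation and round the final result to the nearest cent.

€4,507.15

Ferndale, January 1 – February 3, 1999: 34 days → €298,000 × 2.1% × 34/365 = €582.9370
Elklake, February 4 – July 22, 1999: 169 days → €298,000 × 1.55% × 169/365 = €2,138.6603
Millcliff District, July 23 – December 31, 1999: 162 days → €298,000 × 1.35% × 162/365 = €1,785.5507
Total = €4,507.1479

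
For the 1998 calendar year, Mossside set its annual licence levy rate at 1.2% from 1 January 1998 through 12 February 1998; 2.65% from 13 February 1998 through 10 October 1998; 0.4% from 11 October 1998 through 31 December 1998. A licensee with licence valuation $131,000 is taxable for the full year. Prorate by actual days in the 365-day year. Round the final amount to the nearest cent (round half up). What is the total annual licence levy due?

1 January – 12 February 1998: 43 days at 1.2% → $131,000 × 1.2% × 43/365 = $185.1945
13 February – 10 October 1998: 240 days at 2.65% → $131,000 × 2.65% × 240/365 = $2,282.6301
11 October – 31 December 1998: 82 days at 0.4% → $131,000 × 0.4% × 82/365 = $117.7205
Total = $2,585.5452

$2,585.55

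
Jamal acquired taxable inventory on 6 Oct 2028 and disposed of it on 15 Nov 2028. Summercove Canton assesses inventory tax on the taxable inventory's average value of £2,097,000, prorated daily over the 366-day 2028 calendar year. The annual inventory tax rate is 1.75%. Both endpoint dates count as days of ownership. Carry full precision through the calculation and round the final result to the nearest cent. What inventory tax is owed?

£4,110.92

Days held (6 Oct – 15 Nov 2028): 41 out of 366
Tax = £2,097,000 × 1.75% × 41/366 = £4,110.9221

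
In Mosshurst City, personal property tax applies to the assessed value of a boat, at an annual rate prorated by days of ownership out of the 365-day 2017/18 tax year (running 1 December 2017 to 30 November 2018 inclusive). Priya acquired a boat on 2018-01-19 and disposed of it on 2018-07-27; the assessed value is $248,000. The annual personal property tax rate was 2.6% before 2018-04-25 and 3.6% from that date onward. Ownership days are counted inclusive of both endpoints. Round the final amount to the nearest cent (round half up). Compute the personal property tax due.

2018-01-19 to 2018-04-24: 96 days at 2.6% → $248,000 × 2.6% × 96/365 = $1,695.9123
2018-04-25 to 2018-07-27: 94 days at 3.6% → $248,000 × 3.6% × 94/365 = $2,299.2658
Total = $3,995.1781

$3,995.18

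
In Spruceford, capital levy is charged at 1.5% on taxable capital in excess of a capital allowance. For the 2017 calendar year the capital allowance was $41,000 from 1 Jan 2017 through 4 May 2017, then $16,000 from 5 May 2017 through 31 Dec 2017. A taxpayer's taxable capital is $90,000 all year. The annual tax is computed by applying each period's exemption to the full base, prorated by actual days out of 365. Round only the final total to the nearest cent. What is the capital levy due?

1 Jan – 4 May 2017: 124 days, exemption $41,000 → ($90,000 − $41,000) × 1.5% × 124/365 = $249.6986
5 May – 31 Dec 2017: 241 days, exemption $16,000 → ($90,000 − $16,000) × 1.5% × 241/365 = $732.9041
Total = $982.6027

$982.60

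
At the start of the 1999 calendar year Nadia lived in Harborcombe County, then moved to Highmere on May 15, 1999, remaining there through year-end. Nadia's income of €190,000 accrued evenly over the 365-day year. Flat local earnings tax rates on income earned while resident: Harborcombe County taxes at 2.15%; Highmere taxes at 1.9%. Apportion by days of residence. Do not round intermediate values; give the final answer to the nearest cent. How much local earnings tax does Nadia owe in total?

Harborcombe County, January 1 – May 14, 1999: 134 days → €190,000 × 2.15% × 134/365 = €1,499.6986
Highmere, May 15 – December 31, 1999: 231 days → €190,000 × 1.9% × 231/365 = €2,284.6849
Total = €3,784.3836

€3,784.38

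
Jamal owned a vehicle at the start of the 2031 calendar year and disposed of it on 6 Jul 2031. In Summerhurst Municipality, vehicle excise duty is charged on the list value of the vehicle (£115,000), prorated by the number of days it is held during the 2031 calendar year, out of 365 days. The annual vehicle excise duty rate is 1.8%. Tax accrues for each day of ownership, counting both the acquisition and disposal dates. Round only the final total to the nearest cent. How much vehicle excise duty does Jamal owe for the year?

£1,060.52

Days held (1 Jan – 6 Jul 2031): 187 out of 365
Tax = £115,000 × 1.8% × 187/365 = £1,060.5205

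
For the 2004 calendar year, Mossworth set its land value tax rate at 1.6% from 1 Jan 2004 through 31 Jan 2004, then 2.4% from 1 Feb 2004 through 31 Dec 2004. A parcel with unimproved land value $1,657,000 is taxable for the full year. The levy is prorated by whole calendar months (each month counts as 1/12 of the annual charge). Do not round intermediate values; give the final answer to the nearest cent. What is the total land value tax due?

1 Jan – 31 Jan 2004: 1 month at 1.6% → $1,657,000 × 1.6% × 1/12 = $2,209.3333
1 Feb – 31 Dec 2004: 11 months at 2.4% → $1,657,000 × 2.4% × 11/12 = $36,454.0000
Total = $38,663.3333

$38,663.33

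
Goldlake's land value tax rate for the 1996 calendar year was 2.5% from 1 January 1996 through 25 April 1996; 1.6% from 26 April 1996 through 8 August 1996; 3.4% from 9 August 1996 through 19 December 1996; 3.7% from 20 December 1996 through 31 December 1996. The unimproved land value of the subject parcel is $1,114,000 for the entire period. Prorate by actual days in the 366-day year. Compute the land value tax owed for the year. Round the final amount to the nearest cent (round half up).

1 January – 25 April 1996: 116 days at 2.5% → $1,114,000 × 2.5% × 116/366 = $8,826.7760
26 April – 8 August 1996: 105 days at 1.6% → $1,114,000 × 1.6% × 105/366 = $5,113.4426
9 August – 19 December 1996: 133 days at 3.4% → $1,114,000 × 3.4% × 133/366 = $13,763.6831
20 December – 31 December 1996: 12 days at 3.7% → $1,114,000 × 3.7% × 12/366 = $1,351.4098
Total = $29,055.3115

$29,055.31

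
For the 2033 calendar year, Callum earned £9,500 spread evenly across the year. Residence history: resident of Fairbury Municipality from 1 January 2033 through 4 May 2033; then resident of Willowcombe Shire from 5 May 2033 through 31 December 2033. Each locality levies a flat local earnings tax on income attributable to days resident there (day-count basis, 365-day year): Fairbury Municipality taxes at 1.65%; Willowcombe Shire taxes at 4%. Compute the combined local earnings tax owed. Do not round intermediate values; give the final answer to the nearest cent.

£304.16

Fairbury Municipality, 1 January – 4 May 2033: 124 days → £9,500 × 1.65% × 124/365 = £53.2521
Willowcombe Shire, 5 May – 31 December 2033: 241 days → £9,500 × 4% × 241/365 = £250.9041
Total = £304.1562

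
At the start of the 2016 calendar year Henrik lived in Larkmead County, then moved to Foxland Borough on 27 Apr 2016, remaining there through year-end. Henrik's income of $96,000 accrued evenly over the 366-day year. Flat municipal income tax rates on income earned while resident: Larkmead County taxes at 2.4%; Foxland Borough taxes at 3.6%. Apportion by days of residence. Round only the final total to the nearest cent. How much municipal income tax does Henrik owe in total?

Larkmead County, 1 Jan – 26 Apr 2016: 117 days → $96,000 × 2.4% × 117/366 = $736.5246
Foxland Borough, 27 Apr – 31 Dec 2016: 249 days → $96,000 × 3.6% × 249/366 = $2,351.2131
Total = $3,087.7377

$3,087.74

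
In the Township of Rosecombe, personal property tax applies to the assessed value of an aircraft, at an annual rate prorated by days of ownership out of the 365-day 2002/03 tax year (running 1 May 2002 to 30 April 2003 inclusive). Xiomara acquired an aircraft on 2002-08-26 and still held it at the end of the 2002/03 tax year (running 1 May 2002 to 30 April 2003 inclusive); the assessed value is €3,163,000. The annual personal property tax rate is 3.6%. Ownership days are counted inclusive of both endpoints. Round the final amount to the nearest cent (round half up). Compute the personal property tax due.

Days held (2002-08-26 to 2003-04-30): 248 out of 365
Tax = €3,163,000 × 3.6% × 248/365 = €77,367.8466

€77,367.85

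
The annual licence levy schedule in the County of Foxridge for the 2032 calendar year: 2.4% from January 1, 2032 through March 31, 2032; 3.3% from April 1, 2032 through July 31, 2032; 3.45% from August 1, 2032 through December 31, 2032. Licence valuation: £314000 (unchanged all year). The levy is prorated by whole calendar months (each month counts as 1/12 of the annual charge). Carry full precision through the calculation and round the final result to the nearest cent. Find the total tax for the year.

January 1 – March 31, 2032: 3 months at 2.4% → £314000 × 2.4% × 3/12 = £1884.0000
April 1 – July 31, 2032: 4 months at 3.3% → £314000 × 3.3% × 4/12 = £3454.0000
August 1 – December 31, 2032: 5 months at 3.45% → £314000 × 3.45% × 5/12 = £4513.7500
Total = £9851.7500

£9851.75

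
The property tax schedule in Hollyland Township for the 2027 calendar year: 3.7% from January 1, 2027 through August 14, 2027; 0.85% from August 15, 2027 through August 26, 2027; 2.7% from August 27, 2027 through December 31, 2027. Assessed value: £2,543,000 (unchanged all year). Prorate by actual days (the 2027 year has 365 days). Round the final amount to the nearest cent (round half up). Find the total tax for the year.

£82,860.00

January 1 – August 14, 2027: 226 days at 3.7% → £2,543,000 × 3.7% × 226/365 = £58,259.0849
August 15 – August 26, 2027: 12 days at 0.85% → £2,543,000 × 0.85% × 12/365 = £710.6466
August 27 – December 31, 2027: 127 days at 2.7% → £2,543,000 × 2.7% × 127/365 = £23,890.2658
Total = £82,859.9973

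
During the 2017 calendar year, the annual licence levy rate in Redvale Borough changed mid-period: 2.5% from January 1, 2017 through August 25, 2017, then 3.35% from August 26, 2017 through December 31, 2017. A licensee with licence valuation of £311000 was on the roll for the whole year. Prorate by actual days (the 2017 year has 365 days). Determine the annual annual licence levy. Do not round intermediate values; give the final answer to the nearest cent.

January 1 – August 25, 2017: 237 days at 2.5% → £311000 × 2.5% × 237/365 = £5048.4247
August 26 – December 31, 2017: 128 days at 3.35% → £311000 × 3.35% × 128/365 = £3653.6110
Total = £8702.0356

£8702.04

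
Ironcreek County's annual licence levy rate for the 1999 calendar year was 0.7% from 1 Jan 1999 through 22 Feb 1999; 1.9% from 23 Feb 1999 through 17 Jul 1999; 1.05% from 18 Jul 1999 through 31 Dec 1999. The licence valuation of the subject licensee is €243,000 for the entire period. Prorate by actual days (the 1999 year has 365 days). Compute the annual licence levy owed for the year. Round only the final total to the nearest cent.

€3,248.54

1 Jan – 22 Feb 1999: 53 days at 0.7% → €243,000 × 0.7% × 53/365 = €246.9945
23 Feb – 17 Jul 1999: 145 days at 1.9% → €243,000 × 1.9% × 145/365 = €1,834.1507
18 Jul – 31 Dec 1999: 167 days at 1.05% → €243,000 × 1.05% × 167/365 = €1,167.3986
Total = €3,248.5438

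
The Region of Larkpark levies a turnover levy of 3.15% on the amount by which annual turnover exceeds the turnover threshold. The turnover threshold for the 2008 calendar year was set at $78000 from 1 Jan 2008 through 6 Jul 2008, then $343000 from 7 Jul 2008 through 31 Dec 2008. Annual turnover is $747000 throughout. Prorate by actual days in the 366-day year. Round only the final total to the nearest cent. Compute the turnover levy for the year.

1 Jan – 6 Jul 2008: 188 days, exemption $78000 → ($747000 − $78000) × 3.15% × 188/366 = $10824.6393
7 Jul – 31 Dec 2008: 178 days, exemption $343000 → ($747000 − $343000) × 3.15% × 178/366 = $6189.1475
Total = $17013.7869

$17013.79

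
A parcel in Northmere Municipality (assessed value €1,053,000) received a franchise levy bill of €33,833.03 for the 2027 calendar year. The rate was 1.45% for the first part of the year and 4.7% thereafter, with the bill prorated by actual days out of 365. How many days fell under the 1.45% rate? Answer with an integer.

167 days

Let d = days at the first rate; then 365 − d days at the second rate.
€1,053,000 × [1.45%·d + 4.7%·(365−d)] / 365 = €33,833.03
Solving gives d = 167, so the new rate took effect on June 17, 2027.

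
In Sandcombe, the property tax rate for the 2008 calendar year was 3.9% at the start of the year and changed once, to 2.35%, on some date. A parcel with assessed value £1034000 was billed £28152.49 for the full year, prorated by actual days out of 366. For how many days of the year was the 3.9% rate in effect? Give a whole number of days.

88 days

Let d = days at the first rate; then 366 − d days at the second rate.
£1034000 × [3.9%·d + 2.35%·(366−d)] / 366 = £28152.49
Solving gives d = 88, so the new rate took effect on March 29, 2008.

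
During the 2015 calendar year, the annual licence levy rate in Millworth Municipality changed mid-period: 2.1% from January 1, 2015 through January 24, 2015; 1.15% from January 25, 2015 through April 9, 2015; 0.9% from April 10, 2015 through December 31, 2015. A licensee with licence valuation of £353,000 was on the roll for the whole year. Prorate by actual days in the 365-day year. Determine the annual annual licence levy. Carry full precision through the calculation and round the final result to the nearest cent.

£3,636.87

January 1 – January 24, 2015: 24 days at 2.1% → £353,000 × 2.1% × 24/365 = £487.4301
January 25 – April 9, 2015: 75 days at 1.15% → £353,000 × 1.15% × 75/365 = £834.1438
April 10 – December 31, 2015: 266 days at 0.9% → £353,000 × 0.9% × 266/365 = £2,315.2932
Total = £3,636.8671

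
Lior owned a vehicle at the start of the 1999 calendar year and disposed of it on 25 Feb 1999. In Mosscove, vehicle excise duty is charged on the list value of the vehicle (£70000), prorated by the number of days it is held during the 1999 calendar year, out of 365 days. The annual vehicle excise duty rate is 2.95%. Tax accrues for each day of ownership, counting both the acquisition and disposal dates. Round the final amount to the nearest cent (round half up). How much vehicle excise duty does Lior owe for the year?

Days held (1 Jan – 25 Feb 1999): 56 out of 365
Tax = £70000 × 2.95% × 56/365 = £316.8219

£316.82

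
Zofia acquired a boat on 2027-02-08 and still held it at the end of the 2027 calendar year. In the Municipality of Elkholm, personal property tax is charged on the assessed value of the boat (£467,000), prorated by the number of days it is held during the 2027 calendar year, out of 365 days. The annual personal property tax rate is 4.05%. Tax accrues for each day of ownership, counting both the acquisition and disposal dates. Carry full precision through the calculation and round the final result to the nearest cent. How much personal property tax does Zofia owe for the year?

£16,944.42

Days held (2027-02-08 to 2027-12-31): 327 out of 365
Tax = £467,000 × 4.05% × 327/365 = £16,944.4233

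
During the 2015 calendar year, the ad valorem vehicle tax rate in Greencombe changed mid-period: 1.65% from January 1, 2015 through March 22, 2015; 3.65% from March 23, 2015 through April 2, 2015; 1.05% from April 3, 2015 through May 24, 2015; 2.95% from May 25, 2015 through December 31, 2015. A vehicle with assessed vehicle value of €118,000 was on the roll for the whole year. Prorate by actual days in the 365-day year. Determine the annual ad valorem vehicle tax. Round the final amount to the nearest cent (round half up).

January 1 – March 22, 2015: 81 days at 1.65% → €118,000 × 1.65% × 81/365 = €432.0740
March 23 – April 2, 2015: 11 days at 3.65% → €118,000 × 3.65% × 11/365 = €129.8000
April 3 – May 24, 2015: 52 days at 1.05% → €118,000 × 1.05% × 52/365 = €176.5151
May 25 – December 31, 2015: 221 days at 2.95% → €118,000 × 2.95% × 221/365 = €2,107.6740
Total = €2,846.0630

€2,846.06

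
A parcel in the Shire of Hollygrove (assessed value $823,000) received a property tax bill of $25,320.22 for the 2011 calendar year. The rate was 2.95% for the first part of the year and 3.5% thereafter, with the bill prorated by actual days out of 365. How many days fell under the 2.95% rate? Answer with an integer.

Let d = days at the first rate; then 365 − d days at the second rate.
$823,000 × [2.95%·d + 3.5%·(365−d)] / 365 = $25,320.22
Solving gives d = 281, so the new rate took effect on 9 October 2011.

281 days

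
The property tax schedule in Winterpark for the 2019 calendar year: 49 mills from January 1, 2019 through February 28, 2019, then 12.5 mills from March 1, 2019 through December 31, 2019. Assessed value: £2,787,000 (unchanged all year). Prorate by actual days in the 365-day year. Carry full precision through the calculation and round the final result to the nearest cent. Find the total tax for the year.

January 1 – February 28, 2019: 59 days at 49 mills → £2,787,000 × 4.9% × 59/365 = £22,074.5671
March 1 – December 31, 2019: 306 days at 12.5 mills → £2,787,000 × 1.25% × 306/365 = £29,206.2329
Total = £51,280.8000

£51,280.80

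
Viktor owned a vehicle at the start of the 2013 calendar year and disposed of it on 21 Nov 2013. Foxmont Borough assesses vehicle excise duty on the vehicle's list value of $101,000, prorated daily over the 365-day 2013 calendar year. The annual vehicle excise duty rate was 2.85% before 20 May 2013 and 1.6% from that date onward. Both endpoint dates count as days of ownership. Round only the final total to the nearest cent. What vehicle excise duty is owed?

$1,919.69

1 Jan – 19 May 2013: 139 days at 2.85% → $101,000 × 2.85% × 139/365 = $1,096.1959
20 May – 21 Nov 2013: 186 days at 1.6% → $101,000 × 1.6% × 186/365 = $823.4959
Total = $1,919.6918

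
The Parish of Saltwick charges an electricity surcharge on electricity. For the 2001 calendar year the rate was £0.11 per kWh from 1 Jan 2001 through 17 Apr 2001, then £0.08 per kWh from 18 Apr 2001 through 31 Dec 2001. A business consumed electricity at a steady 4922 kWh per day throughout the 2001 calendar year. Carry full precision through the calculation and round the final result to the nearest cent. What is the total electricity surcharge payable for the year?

1 Jan – 17 Apr 2001: 107 days × 4922 kWh/day = 526,654 kWh at £0.11/kWh → £57,931.94
18 Apr – 31 Dec 2001: 258 days × 4922 kWh/day = 1,269,876 kWh at £0.08/kWh → £101,590.08

£159,522.02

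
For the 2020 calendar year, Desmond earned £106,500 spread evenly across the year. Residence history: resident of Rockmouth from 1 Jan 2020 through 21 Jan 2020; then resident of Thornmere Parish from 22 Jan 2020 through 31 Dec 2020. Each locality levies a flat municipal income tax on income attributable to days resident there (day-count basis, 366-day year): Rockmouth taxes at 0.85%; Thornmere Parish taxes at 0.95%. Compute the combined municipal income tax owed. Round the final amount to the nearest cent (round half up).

Rockmouth, 1 Jan – 21 Jan 2020: 21 days → £106,500 × 0.85% × 21/366 = £51.9406
Thornmere Parish, 22 Jan – 31 Dec 2020: 345 days → £106,500 × 0.95% × 345/366 = £953.6988
Total = £1,005.6393

£1,005.64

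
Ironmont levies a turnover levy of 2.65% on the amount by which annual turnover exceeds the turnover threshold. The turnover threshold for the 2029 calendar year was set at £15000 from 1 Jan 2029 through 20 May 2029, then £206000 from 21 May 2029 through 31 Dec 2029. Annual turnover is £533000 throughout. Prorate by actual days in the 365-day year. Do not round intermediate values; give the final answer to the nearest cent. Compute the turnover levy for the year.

£10606.90

1 Jan – 20 May 2029: 140 days, exemption £15000 → (£533000 − £15000) × 2.65% × 140/365 = £5265.1507
21 May – 31 Dec 2029: 225 days, exemption £206000 → (£533000 − £206000) × 2.65% × 225/365 = £5341.7466
Total = £10606.8973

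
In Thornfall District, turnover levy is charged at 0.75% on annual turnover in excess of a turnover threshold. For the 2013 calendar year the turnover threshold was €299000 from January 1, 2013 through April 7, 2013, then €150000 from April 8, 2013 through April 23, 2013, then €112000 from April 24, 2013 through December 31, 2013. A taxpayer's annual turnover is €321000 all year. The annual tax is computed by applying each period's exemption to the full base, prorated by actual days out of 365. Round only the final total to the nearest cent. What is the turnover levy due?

€1182.29

January 1 – April 7, 2013: 97 days, exemption €299000 → (€321000 − €299000) × 0.75% × 97/365 = €43.8493
April 8 – April 23, 2013: 16 days, exemption €150000 → (€321000 − €150000) × 0.75% × 16/365 = €56.2192
April 24 – December 31, 2013: 252 days, exemption €112000 → (€321000 − €112000) × 0.75% × 252/365 = €1082.2192
Total = €1182.2877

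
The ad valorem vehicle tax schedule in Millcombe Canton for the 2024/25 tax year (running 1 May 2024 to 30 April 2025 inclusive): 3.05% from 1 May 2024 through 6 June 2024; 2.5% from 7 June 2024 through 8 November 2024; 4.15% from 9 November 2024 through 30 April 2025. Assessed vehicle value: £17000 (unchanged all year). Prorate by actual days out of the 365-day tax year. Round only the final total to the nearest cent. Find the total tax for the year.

£567.43

1 May – 6 June 2024: 37 days at 3.05% → £17000 × 3.05% × 37/365 = £52.5603
7 June – 8 November 2024: 155 days at 2.5% → £17000 × 2.5% × 155/365 = £180.4795
9 November 2024 – 30 April 2025: 173 days at 4.15% → £17000 × 4.15% × 173/365 = £334.3877
Total = £567.4274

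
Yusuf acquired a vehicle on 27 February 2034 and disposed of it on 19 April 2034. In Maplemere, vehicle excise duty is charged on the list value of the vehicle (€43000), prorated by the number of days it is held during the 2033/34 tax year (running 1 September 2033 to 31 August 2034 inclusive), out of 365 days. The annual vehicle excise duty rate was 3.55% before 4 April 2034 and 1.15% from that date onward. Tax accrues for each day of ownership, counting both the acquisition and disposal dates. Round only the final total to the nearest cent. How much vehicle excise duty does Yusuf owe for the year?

€172.24

27 February – 3 April 2034: 36 days at 3.55% → €43000 × 3.55% × 36/365 = €150.5589
4 April – 19 April 2034: 16 days at 1.15% → €43000 × 1.15% × 16/365 = €21.6767
Total = €172.2356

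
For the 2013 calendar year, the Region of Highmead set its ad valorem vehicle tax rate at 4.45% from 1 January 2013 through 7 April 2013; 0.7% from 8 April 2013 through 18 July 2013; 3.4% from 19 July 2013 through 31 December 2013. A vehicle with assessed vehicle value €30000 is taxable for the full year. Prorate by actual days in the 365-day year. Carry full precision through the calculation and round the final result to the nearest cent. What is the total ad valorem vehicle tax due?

€877.36

1 January – 7 April 2013: 97 days at 4.45% → €30000 × 4.45% × 97/365 = €354.7808
8 April – 18 July 2013: 102 days at 0.7% → €30000 × 0.7% × 102/365 = €58.6849
19 July – 31 December 2013: 166 days at 3.4% → €30000 × 3.4% × 166/365 = €463.8904
Total = €877.3562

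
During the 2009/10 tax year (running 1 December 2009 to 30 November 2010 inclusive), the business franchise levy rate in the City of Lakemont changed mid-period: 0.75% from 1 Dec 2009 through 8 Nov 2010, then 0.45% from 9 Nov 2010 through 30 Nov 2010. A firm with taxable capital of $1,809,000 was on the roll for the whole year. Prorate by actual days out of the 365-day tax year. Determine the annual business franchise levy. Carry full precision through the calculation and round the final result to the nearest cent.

$13,240.39

1 Dec 2009 – 8 Nov 2010: 343 days at 0.75% → $1,809,000 × 0.75% × 343/365 = $12,749.7329
9 Nov – 30 Nov 2010: 22 days at 0.45% → $1,809,000 × 0.45% × 22/365 = $490.6603
Total = $13,240.3932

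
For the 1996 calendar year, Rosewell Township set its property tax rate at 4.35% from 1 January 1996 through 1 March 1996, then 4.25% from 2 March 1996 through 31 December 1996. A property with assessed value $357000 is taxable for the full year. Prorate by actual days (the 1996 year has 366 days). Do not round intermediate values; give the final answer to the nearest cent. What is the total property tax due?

$15232.00

1 January – 1 March 1996: 61 days at 4.35% → $357000 × 4.35% × 61/366 = $2588.2500
2 March – 31 December 1996: 305 days at 4.25% → $357000 × 4.25% × 305/366 = $12643.7500
Total = $15232.0000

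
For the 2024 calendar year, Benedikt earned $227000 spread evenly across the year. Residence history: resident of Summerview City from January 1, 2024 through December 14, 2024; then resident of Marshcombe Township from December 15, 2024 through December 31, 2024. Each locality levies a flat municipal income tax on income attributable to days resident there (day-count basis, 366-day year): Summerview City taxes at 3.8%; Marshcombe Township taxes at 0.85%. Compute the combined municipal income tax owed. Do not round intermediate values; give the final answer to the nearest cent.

Summerview City, January 1 – December 14, 2024: 349 days → $227000 × 3.8% × 349/366 = $8225.3388
Marshcombe Township, December 15 – December 31, 2024: 17 days → $227000 × 0.85% × 17/366 = $89.6216
Total = $8314.9604

$8314.96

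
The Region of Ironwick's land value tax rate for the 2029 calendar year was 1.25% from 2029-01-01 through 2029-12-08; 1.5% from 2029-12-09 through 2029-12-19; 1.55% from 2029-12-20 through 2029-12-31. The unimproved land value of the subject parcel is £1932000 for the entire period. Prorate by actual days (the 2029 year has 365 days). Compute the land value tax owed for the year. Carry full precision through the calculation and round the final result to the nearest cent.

£24486.12

2029-01-01 to 2029-12-08: 342 days at 1.25% → £1932000 × 1.25% × 342/365 = £22628.2192
2029-12-09 to 2029-12-19: 11 days at 1.5% → £1932000 × 1.5% × 11/365 = £873.3699
2029-12-20 to 2029-12-31: 12 days at 1.55% → £1932000 × 1.55% × 12/365 = £984.5260
Total = £24486.1151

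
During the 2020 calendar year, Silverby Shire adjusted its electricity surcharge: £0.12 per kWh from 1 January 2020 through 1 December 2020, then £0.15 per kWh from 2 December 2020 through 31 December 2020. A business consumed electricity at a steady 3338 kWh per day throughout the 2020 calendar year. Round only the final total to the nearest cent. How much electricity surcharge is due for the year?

1 January – 1 December 2020: 336 days × 3338 kWh/day = 1,121,568 kWh at £0.12/kWh → £134,588.16
2 December – 31 December 2020: 30 days × 3338 kWh/day = 100,140 kWh at £0.15/kWh → £15,021.00

£149,609.16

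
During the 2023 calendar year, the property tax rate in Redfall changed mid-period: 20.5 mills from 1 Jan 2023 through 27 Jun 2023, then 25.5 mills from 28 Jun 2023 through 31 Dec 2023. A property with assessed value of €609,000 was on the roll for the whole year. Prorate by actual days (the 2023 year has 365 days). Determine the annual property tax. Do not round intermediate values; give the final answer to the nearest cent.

1 Jan – 27 Jun 2023: 178 days at 20.5 mills → €609,000 × 2.05% × 178/365 = €6,088.3315
28 Jun – 31 Dec 2023: 187 days at 25.5 mills → €609,000 × 2.55% × 187/365 = €7,956.2096
Total = €14,044.5411

€14,044.54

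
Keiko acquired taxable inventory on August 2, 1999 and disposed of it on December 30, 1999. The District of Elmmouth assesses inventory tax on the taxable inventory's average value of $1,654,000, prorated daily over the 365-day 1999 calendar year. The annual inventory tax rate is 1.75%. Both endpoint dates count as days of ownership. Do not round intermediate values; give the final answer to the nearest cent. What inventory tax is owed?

$11,974.51

Days held (August 2 – December 30, 1999): 151 out of 365
Tax = $1,654,000 × 1.75% × 151/365 = $11,974.5068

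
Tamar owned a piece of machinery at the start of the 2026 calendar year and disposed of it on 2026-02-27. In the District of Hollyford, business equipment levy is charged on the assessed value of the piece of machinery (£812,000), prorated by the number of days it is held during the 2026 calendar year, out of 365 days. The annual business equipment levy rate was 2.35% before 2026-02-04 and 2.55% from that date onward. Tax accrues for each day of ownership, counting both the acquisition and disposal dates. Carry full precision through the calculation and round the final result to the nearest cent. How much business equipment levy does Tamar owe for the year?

£3,138.99

2026-01-01 to 2026-02-03: 34 days at 2.35% → £812,000 × 2.35% × 34/365 = £1,777.5014
2026-02-04 to 2026-02-27: 24 days at 2.55% → £812,000 × 2.55% × 24/365 = £1,361.4904
Total = £3,138.9918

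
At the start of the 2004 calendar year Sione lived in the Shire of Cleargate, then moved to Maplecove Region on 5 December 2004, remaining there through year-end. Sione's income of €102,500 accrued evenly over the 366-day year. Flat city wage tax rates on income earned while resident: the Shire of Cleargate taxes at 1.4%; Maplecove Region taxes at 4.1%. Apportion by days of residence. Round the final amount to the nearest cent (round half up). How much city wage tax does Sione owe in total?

The Shire of Cleargate, 1 January – 4 December 2004: 339 days → €102,500 × 1.4% × 339/366 = €1,329.1393
Maplecove Region, 5 December – 31 December 2004: 27 days → €102,500 × 4.1% × 27/366 = €310.0205
Total = €1,639.1598

€1,639.16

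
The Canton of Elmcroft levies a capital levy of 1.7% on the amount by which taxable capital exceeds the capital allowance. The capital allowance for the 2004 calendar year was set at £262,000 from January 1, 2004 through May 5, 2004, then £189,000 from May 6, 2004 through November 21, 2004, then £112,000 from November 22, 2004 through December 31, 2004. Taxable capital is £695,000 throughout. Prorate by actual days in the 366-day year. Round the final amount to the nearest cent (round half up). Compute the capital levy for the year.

January 1 – May 5, 2004: 126 days, exemption £262,000 → (£695,000 − £262,000) × 1.7% × 126/366 = £2,534.1148
May 6 – November 21, 2004: 200 days, exemption £189,000 → (£695,000 − £189,000) × 1.7% × 200/366 = £4,700.5464
November 22 – December 31, 2004: 40 days, exemption £112,000 → (£695,000 − £112,000) × 1.7% × 40/366 = £1,083.1694
Total = £8,317.8306

£8,317.83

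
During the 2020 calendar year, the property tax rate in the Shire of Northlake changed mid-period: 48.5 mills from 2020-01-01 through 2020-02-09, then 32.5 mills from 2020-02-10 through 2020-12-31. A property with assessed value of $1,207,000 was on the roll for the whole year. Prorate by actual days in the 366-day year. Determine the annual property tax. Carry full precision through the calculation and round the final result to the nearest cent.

$41,338.10

2020-01-01 to 2020-02-09: 40 days at 48.5 mills → $1,207,000 × 4.85% × 40/366 = $6,397.7596
2020-02-10 to 2020-12-31: 326 days at 32.5 mills → $1,207,000 × 3.25% × 326/366 = $34,940.3415
Total = $41,338.1011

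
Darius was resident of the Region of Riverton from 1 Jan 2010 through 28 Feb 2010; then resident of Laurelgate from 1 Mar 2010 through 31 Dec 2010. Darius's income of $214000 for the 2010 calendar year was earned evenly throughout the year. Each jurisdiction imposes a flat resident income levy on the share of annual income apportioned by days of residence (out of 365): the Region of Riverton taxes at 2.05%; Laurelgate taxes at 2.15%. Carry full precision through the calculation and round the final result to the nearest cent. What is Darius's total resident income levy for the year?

$4566.41

The Region of Riverton, 1 Jan – 28 Feb 2010: 59 days → $214000 × 2.05% × 59/365 = $709.1315
Laurelgate, 1 Mar – 31 Dec 2010: 306 days → $214000 × 2.15% × 306/365 = $3857.2767
Total = $4566.4082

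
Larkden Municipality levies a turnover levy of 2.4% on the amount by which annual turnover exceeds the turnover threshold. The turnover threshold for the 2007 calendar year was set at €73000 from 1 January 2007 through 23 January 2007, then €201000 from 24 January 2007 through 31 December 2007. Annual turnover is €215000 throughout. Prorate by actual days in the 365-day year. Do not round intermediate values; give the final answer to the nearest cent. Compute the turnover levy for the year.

€529.58

1 January – 23 January 2007: 23 days, exemption €73000 → (€215000 − €73000) × 2.4% × 23/365 = €214.7507
24 January – 31 December 2007: 342 days, exemption €201000 → (€215000 − €201000) × 2.4% × 342/365 = €314.8274
Total = €529.5781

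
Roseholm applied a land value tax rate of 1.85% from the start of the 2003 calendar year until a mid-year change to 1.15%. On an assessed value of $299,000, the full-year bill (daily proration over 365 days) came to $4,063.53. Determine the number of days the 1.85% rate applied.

Let d = days at the first rate; then 365 − d days at the second rate.
$299,000 × [1.85%·d + 1.15%·(365−d)] / 365 = $4,063.53
Solving gives d = 109, so the new rate took effect on 20 Apr 2003.

109 days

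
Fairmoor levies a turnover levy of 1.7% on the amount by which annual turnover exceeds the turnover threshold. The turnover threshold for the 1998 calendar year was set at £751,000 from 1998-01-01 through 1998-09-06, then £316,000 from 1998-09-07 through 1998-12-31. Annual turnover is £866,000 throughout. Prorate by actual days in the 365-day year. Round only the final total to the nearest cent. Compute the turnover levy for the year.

1998-01-01 to 1998-09-06: 249 days, exemption £751,000 → (£866,000 − £751,000) × 1.7% × 249/365 = £1,333.6849
1998-09-07 to 1998-12-31: 116 days, exemption £316,000 → (£866,000 − £316,000) × 1.7% × 116/365 = £2,971.5068
Total = £4,305.1918

£4,305.19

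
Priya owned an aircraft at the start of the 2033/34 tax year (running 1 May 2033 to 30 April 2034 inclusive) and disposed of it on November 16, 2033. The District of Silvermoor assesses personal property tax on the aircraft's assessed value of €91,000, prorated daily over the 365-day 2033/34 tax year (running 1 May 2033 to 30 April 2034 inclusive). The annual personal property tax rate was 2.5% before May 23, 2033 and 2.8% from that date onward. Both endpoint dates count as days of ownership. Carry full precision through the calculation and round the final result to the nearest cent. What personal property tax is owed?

€1,379.71

May 1 – May 22, 2033: 22 days at 2.5% → €91,000 × 2.5% × 22/365 = €137.1233
May 23 – November 16, 2033: 178 days at 2.8% → €91,000 × 2.8% × 178/365 = €1,242.5863
Total = €1,379.7096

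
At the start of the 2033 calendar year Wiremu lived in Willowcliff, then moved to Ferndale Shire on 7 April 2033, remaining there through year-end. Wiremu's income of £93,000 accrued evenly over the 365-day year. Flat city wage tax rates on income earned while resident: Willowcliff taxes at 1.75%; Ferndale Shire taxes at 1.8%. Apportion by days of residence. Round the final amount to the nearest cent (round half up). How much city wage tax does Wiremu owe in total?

Willowcliff, 1 January – 6 April 2033: 96 days → £93,000 × 1.75% × 96/365 = £428.0548
Ferndale Shire, 7 April – 31 December 2033: 269 days → £93,000 × 1.8% × 269/365 = £1,233.7151
Total = £1,661.7699

£1,661.77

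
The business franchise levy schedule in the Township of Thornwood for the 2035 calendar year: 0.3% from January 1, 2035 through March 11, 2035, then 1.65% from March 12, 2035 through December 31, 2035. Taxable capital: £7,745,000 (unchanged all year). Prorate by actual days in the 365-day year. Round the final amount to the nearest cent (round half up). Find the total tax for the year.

January 1 – March 11, 2035: 70 days at 0.3% → £7,745,000 × 0.3% × 70/365 = £4,456.0274
March 12 – December 31, 2035: 295 days at 1.65% → £7,745,000 × 1.65% × 295/365 = £103,284.3493
Total = £107,740.3767

£107,740.38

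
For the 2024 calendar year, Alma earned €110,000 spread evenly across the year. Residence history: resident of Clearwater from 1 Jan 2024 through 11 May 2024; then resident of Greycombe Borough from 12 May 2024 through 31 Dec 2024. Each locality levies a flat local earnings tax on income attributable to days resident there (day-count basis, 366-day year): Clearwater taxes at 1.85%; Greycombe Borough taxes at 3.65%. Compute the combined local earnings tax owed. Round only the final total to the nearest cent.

Clearwater, 1 Jan – 11 May 2024: 132 days → €110,000 × 1.85% × 132/366 = €733.9344
Greycombe Borough, 12 May – 31 Dec 2024: 234 days → €110,000 × 3.65% × 234/366 = €2,566.9672
Total = €3,300.9016

€3,300.90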